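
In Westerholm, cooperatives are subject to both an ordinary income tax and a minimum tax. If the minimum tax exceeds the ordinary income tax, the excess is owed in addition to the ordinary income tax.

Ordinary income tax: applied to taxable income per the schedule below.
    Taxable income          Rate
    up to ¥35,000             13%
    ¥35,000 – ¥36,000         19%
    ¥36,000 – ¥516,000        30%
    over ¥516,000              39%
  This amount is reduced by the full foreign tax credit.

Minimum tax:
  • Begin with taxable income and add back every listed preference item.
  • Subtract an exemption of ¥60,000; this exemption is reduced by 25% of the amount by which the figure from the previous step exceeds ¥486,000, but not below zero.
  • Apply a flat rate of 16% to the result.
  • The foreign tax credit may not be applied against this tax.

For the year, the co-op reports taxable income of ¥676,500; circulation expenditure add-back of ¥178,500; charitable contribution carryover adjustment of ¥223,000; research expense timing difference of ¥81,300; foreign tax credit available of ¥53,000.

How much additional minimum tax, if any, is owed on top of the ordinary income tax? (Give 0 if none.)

Minimum tax:
  Adjusted income: ¥676,500 + ¥178,500 + ¥223,000 + ¥81,300 = ¥1,159,300
  Exemption: 25% × (¥1,159,300 − ¥486,000) = ¥168,325 ≥ ¥60,000, so the exemption is fully phased out
  Base: ¥1,159,300 − ¥0 = ¥1,159,300
  ¥1,159,300 × 16% = ¥185,488

Ordinary income tax:
  ¥35,000 × 13% = ¥4,550
  ¥1,000 × 19% = ¥190
  ¥480,000 × 30% = ¥144,000
  ¥160,500 × 39% = ¥62,595
  → ¥211,335
  Less foreign tax credit ¥53,000 → ¥158,335

Excess of minimum tax over ordinary income tax: ¥185,488 − ¥158,335 = ¥27,153.

¥27,153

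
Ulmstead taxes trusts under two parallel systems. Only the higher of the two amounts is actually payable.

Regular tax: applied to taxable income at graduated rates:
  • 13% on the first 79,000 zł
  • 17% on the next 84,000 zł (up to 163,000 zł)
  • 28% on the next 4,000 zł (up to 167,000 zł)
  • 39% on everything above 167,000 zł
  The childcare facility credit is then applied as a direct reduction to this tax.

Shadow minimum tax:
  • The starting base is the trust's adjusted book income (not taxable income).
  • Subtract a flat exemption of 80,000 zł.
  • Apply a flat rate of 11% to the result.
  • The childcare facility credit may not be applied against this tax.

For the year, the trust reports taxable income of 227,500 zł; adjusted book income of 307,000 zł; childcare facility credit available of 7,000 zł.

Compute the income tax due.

42,265 zł

Shadow minimum tax:
  Base (adjusted book income): 307,000 zł
  Less exemption 80,000 zł → base 227,000 zł
  227,000 zł × 11% = 24,970 zł

Regular tax:
  79,000 zł × 13% = 10,270 zł
  84,000 zł × 17% = 14,280 zł
  4,000 zł × 28% = 1,120 zł
  60,500 zł × 39% = 23,595 zł
  → 49,265 zł
  Less childcare facility credit 7,000 zł → 42,265 zł

42,265 zł > 24,970 zł, so the regular tax governs.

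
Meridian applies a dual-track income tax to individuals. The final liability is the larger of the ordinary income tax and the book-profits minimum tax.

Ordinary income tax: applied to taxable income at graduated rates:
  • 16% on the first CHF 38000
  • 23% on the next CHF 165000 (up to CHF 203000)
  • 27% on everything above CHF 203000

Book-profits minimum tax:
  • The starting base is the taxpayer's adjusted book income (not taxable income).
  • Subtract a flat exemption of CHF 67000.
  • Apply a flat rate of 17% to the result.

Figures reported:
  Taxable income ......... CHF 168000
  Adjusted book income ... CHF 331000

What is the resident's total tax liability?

CHF 44880

Ordinary income tax:
  CHF 38000 × 16% = CHF 6080
  CHF 130000 × 23% = CHF 29900
  → CHF 35980

Book-profits minimum tax:
  Base (adjusted book income): CHF 331000
  Less exemption CHF 67000 → base CHF 264000
  CHF 264000 × 17% = CHF 44880

CHF 44880 > CHF 35980, so the book-profits minimum tax is the binding amount.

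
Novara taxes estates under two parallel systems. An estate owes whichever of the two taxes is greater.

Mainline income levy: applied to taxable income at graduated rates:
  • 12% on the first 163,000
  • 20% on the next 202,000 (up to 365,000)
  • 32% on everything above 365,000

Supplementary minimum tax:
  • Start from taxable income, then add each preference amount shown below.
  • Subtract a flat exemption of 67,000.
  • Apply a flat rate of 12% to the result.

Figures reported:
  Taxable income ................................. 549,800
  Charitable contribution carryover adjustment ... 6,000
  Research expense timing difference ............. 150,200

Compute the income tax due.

Mainline income levy:
  163,000 × 12% = 19,560
  202,000 × 20% = 40,400
  184,800 × 32% = 59,136
  → 119,096

Supplementary minimum tax:
  Adjusted income: 549,800 + 6,000 + 150,200 = 706,000
  Less exemption 67,000 → base 639,000
  639,000 × 12% = 76,680

119,096 > 76,680, so the mainline income levy governs.

119,096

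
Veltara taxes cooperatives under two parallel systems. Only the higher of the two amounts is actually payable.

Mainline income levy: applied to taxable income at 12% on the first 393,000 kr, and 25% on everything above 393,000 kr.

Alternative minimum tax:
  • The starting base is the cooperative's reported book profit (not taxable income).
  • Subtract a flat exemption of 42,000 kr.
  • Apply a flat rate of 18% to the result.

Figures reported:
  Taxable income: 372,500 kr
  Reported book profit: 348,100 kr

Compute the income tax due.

Mainline income levy:
  372,500 kr × 12% = 44,700 kr

Alternative minimum tax:
  Base (reported book profit): 348,100 kr
  Less exemption 42,000 kr → base 306,100 kr
  306,100 kr × 18% = 55,098 kr

55,098 kr > 44,700 kr, so the alternative minimum tax is the binding amount.

55,098 kr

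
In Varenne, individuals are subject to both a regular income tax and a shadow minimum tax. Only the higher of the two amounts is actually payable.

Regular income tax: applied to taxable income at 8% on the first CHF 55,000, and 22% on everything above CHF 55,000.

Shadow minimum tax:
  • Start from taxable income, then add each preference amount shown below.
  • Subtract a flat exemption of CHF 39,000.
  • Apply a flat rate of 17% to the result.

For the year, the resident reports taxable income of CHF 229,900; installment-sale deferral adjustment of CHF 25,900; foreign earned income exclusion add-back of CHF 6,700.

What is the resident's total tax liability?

Shadow minimum tax:
  Adjusted income: CHF 229,900 + CHF 25,900 + CHF 6,700 = CHF 262,500
  Less exemption CHF 39,000 → base CHF 223,500
  CHF 223,500 × 17% = CHF 37,995

Regular income tax:
  CHF 55,000 × 8% = CHF 4,400
  CHF 174,900 × 22% = CHF 38,478
  → CHF 42,878

CHF 42,878 > CHF 37,995, so the regular income tax governs.

CHF 42,878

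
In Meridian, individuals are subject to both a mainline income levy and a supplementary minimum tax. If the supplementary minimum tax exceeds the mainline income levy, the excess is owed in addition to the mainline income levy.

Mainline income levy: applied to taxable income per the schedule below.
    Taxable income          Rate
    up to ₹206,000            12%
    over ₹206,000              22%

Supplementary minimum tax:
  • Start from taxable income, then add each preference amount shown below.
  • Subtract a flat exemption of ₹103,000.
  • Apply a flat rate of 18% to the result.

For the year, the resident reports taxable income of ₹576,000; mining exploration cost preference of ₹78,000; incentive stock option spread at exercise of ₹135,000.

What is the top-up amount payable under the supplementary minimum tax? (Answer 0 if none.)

₹17,360

Supplementary minimum tax:
  Adjusted income: ₹576,000 + ₹78,000 + ₹135,000 = ₹789,000
  Less exemption ₹103,000 → base ₹686,000
  ₹686,000 × 18% = ₹123,480

Mainline income levy:
  ₹206,000 × 12% = ₹24,720
  ₹370,000 × 22% = ₹81,400
  → ₹106,120

Excess of supplementary minimum tax over mainline income levy: ₹123,480 − ₹106,120 = ₹17,360.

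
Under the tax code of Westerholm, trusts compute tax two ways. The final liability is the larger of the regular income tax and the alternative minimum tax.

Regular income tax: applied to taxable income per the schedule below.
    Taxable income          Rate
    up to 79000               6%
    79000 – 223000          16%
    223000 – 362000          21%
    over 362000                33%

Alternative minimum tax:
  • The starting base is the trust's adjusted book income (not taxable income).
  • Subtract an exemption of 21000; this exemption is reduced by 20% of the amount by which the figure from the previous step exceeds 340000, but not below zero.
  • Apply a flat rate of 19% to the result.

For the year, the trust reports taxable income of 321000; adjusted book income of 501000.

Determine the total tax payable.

95190

Regular income tax:
  79000 × 6% = 4740
  144000 × 16% = 23040
  98000 × 21% = 20580
  → 48360

Alternative minimum tax:
  Base (adjusted book income): 501000
  Exemption: 20% × (501000 − 340000) = 32200 ≥ 21000, so the exemption is fully phased out
  Base: 501000 − 0 = 501000
  501000 × 19% = 95190

95190 > 48360, so the alternative minimum tax is the binding amount.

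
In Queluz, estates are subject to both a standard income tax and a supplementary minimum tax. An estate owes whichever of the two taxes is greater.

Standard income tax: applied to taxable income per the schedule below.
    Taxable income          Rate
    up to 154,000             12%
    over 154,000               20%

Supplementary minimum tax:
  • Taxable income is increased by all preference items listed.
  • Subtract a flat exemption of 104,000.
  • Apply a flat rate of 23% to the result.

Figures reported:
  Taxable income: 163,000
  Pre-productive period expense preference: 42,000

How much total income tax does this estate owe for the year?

Supplementary minimum tax:
  Adjusted income: 163,000 + 42,000 = 205,000
  Less exemption 104,000 → base 101,000
  101,000 × 23% = 23,230

Standard income tax:
  154,000 × 12% = 18,480
  9,000 × 20% = 1,800
  → 20,280

23,230 > 20,280, so the supplementary minimum tax is the binding amount.

23,230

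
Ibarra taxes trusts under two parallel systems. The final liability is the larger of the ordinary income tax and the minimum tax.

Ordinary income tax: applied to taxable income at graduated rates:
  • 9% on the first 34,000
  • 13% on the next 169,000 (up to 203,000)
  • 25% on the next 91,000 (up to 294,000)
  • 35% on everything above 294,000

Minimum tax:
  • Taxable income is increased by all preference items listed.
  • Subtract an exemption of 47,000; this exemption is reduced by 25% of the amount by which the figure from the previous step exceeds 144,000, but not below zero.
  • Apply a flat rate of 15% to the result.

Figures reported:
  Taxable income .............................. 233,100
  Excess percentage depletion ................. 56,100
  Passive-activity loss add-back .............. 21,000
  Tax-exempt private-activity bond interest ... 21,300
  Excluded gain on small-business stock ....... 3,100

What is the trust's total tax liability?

50,190

Ordinary income tax:
  34,000 × 9% = 3,060
  169,000 × 13% = 21,970
  30,100 × 25% = 7,525
  → 32,555

Minimum tax:
  Adjusted income: 233,100 + 56,100 + 21,000 + 21,300 + 3,100 = 334,600
  Exemption: 25% × (334,600 − 144,000) = 47,650 ≥ 47,000, so the exemption is fully phased out
  Base: 334,600 − 0 = 334,600
  334,600 × 15% = 50,190

50,190 > 32,555, so the minimum tax is the binding amount.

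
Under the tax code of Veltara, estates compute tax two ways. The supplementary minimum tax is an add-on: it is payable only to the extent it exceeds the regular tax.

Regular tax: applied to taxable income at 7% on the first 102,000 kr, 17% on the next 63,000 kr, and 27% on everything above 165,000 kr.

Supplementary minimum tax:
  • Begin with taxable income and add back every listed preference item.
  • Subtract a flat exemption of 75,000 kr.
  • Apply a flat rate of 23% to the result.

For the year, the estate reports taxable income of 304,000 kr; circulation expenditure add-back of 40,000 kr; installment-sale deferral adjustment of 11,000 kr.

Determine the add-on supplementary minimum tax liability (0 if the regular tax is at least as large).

9,020 kr

Supplementary minimum tax:
  Adjusted income: 304,000 kr + 40,000 kr + 11,000 kr = 355,000 kr
  Less exemption 75,000 kr → base 280,000 kr
  280,000 kr × 23% = 64,400 kr

Regular tax:
  102,000 kr × 7% = 7,140 kr
  63,000 kr × 17% = 10,710 kr
  139,000 kr × 27% = 37,530 kr
  → 55,380 kr

Excess of supplementary minimum tax over regular tax: 64,400 kr − 55,380 kr = 9,020 kr.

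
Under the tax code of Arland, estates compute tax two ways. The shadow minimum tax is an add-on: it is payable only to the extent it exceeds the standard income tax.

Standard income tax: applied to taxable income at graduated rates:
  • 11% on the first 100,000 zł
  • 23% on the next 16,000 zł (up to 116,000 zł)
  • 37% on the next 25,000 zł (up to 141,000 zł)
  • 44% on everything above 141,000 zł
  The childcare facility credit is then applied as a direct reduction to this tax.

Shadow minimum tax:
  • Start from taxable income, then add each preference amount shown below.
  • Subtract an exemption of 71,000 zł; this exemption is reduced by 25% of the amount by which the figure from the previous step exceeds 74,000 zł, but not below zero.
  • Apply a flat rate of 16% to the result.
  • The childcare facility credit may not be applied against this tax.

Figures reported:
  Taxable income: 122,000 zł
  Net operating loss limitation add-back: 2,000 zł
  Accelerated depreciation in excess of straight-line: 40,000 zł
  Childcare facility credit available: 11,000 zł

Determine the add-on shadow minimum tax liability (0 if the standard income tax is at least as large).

Standard income tax:
  100,000 zł × 11% = 11,000 zł
  16,000 zł × 23% = 3,680 zł
  6,000 zł × 37% = 2,220 zł
  → 16,900 zł
  Less childcare facility credit 11,000 zł → 5,900 zł

Shadow minimum tax:
  Adjusted income: 122,000 zł + 2,000 zł + 40,000 zł = 164,000 zł
  Exemption: 71,000 zł − 25% × (164,000 zł − 74,000 zł) = 71,000 zł − 22,500 zł = 48,500 zł
  Base: 164,000 zł − 48,500 zł = 115,500 zł
  115,500 zł × 16% = 18,480 zł

Excess of shadow minimum tax over standard income tax: 18,480 zł − 5,900 zł = 12,580 zł.

12,580 zł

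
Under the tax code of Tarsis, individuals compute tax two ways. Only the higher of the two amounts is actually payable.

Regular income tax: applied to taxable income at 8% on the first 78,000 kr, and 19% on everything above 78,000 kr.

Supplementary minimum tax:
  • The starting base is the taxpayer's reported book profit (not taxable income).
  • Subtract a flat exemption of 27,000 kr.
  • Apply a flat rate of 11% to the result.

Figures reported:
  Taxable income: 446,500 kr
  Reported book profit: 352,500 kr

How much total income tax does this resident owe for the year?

76,255 kr

Supplementary minimum tax:
  Base (reported book profit): 352,500 kr
  Less exemption 27,000 kr → base 325,500 kr
  325,500 kr × 11% = 35,805 kr

Regular income tax:
  78,000 kr × 8% = 6,240 kr
  368,500 kr × 19% = 70,015 kr
  → 76,255 kr

76,255 kr > 35,805 kr, so the regular income tax governs.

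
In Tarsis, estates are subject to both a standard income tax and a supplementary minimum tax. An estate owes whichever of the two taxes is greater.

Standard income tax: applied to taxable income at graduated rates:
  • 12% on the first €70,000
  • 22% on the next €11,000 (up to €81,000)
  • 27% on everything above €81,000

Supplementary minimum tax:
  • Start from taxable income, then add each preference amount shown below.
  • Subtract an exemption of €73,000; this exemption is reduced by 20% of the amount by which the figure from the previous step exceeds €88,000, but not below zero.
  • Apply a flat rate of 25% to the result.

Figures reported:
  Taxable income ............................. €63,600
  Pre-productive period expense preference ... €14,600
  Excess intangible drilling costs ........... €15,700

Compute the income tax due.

€7,632

Supplementary minimum tax:
  Adjusted income: €63,600 + €14,600 + €15,700 = €93,900
  Exemption: €73,000 − 20% × (€93,900 − €88,000) = €73,000 − €1,180 = €71,820
  Base: €93,900 − €71,820 = €22,080
  €22,080 × 25% = €5,520

Standard income tax:
  €63,600 × 12% = €7,632

€7,632 > €5,520, so the standard income tax governs.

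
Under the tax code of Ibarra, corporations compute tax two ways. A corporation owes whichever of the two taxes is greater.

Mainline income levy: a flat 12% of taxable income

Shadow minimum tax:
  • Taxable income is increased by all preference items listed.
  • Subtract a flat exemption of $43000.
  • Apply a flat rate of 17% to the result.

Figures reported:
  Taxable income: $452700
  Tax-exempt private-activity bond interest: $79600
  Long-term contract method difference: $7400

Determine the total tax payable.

$84439

Shadow minimum tax:
  Adjusted income: $452700 + $79600 + $7400 = $539700
  Less exemption $43000 → base $496700
  $496700 × 17% = $84439

Mainline income levy:
  $452700 × 12% = $54324

$84439 > $54324, so the shadow minimum tax is the binding amount.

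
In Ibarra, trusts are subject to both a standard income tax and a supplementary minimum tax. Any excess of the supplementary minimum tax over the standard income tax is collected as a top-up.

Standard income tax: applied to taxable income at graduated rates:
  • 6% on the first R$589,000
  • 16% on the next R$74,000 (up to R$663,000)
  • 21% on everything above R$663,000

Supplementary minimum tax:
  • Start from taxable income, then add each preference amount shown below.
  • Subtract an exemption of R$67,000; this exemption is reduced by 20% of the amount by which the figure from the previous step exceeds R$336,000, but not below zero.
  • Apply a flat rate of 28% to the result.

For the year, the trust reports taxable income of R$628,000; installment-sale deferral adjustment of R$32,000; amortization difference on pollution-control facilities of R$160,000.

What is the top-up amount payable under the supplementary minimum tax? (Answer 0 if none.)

Standard income tax:
  R$589,000 × 6% = R$35,340
  R$39,000 × 16% = R$6,240
  → R$41,580

Supplementary minimum tax:
  Adjusted income: R$628,000 + R$32,000 + R$160,000 = R$820,000
  Exemption: 20% × (R$820,000 − R$336,000) = R$96,800 ≥ R$67,000, so the exemption is fully phased out
  Base: R$820,000 − R$0 = R$820,000
  R$820,000 × 28% = R$229,600

Excess of supplementary minimum tax over standard income tax: R$229,600 − R$41,580 = R$188,020.

R$188,020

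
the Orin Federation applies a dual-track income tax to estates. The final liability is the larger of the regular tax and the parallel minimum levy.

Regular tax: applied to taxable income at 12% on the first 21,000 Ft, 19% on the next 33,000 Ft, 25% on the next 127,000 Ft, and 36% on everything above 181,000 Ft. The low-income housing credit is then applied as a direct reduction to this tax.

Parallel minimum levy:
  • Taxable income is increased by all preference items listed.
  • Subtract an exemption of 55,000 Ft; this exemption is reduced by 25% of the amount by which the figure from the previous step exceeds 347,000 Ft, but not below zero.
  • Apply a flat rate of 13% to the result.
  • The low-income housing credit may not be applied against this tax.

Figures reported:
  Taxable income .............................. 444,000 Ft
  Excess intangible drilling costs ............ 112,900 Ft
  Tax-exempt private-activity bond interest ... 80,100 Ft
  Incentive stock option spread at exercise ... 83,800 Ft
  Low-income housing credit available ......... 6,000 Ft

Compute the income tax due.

Regular tax:
  21,000 Ft × 12% = 2,520 Ft
  33,000 Ft × 19% = 6,270 Ft
  127,000 Ft × 25% = 31,750 Ft
  263,000 Ft × 36% = 94,680 Ft
  → 135,220 Ft
  Less low-income housing credit 6,000 Ft → 129,220 Ft

Parallel minimum levy:
  Adjusted income: 444,000 Ft + 112,900 Ft + 80,100 Ft + 83,800 Ft = 720,800 Ft
  Exemption: 25% × (720,800 Ft − 347,000 Ft) = 93,450 Ft ≥ 55,000 Ft, so the exemption is fully phased out
  Base: 720,800 Ft − 0 Ft = 720,800 Ft
  720,800 Ft × 13% = 93,704 Ft

129,220 Ft > 93,704 Ft, so the regular tax governs.

129,220 Ft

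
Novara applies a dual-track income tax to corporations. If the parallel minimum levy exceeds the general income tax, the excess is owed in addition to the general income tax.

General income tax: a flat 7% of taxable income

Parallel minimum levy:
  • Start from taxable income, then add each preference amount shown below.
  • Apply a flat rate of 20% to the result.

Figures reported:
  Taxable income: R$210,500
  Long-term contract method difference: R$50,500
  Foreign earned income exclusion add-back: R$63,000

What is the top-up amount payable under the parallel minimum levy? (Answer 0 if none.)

Parallel minimum levy:
  Adjusted income: R$210,500 + R$50,500 + R$63,000 = R$324,000
  R$324,000 × 20% = R$64,800

General income tax:
  R$210,500 × 7% = R$14,735

Excess of parallel minimum levy over general income tax: R$64,800 − R$14,735 = R$50,065.

R$50,065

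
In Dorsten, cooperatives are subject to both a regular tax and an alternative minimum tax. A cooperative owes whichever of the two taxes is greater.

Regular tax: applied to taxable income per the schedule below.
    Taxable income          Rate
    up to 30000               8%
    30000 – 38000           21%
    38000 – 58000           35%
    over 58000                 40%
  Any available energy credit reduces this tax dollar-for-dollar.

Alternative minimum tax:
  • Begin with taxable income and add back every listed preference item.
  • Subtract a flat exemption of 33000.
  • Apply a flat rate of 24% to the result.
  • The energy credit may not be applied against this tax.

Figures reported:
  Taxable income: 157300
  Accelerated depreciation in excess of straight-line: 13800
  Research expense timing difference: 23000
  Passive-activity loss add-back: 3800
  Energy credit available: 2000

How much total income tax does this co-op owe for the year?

Regular tax:
  30000 × 8% = 2400
  8000 × 21% = 1680
  20000 × 35% = 7000
  99300 × 40% = 39720
  → 50800
  Less energy credit 2000 → 48800

Alternative minimum tax:
  Adjusted income: 157300 + 13800 + 23000 + 3800 = 197900
  Less exemption 33000 → base 164900
  164900 × 24% = 39576

48800 > 39576, so the regular tax governs.

48800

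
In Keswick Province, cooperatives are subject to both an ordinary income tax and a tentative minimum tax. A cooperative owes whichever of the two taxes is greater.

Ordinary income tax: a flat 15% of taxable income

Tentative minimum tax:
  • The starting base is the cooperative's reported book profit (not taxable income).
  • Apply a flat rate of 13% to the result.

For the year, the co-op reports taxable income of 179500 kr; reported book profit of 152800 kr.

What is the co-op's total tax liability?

26925 kr

Tentative minimum tax:
  Base (reported book profit): 152800 kr
  152800 kr × 13% = 19864 kr

Ordinary income tax:
  179500 kr × 15% = 26925 kr

26925 kr > 19864 kr, so the ordinary income tax governs.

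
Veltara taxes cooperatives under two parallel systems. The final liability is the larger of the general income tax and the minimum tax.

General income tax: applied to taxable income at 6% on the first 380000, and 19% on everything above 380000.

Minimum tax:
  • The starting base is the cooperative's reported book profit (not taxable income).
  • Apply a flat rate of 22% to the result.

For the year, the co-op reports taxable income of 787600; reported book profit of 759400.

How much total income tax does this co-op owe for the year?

167068

Minimum tax:
  Base (reported book profit): 759400
  759400 × 22% = 167068

General income tax:
  380000 × 6% = 22800
  407600 × 19% = 77444
  → 100244

167068 > 100244, so the minimum tax is the binding amount.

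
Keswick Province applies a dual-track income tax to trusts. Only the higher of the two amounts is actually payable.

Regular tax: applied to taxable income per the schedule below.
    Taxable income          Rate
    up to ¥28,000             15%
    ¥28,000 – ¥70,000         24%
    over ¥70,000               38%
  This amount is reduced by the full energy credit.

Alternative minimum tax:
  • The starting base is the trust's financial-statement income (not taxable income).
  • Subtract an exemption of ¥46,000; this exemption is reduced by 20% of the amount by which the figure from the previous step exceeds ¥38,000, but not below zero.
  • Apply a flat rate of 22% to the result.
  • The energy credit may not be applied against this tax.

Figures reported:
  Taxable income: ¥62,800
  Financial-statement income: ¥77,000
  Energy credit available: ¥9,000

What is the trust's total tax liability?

Regular tax:
  ¥28,000 × 15% = ¥4,200
  ¥34,800 × 24% = ¥8,352
  → ¥12,552
  Less energy credit ¥9,000 → ¥3,552

Alternative minimum tax:
  Base (financial-statement income): ¥77,000
  Exemption: ¥46,000 − 20% × (¥77,000 − ¥38,000) = ¥46,000 − ¥7,800 = ¥38,200
  Base: ¥77,000 − ¥38,200 = ¥38,800
  ¥38,800 × 22% = ¥8,536

¥8,536 > ¥3,552, so the alternative minimum tax is the binding amount.

¥8,536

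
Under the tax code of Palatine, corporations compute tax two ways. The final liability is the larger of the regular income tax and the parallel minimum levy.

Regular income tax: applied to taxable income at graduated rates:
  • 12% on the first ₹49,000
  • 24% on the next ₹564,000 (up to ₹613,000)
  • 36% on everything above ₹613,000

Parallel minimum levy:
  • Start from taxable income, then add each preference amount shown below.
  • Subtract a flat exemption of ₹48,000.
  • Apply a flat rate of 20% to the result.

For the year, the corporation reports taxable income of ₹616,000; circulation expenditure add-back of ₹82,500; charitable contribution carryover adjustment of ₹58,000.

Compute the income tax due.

Parallel minimum levy:
  Adjusted income: ₹616,000 + ₹82,500 + ₹58,000 = ₹756,500
  Less exemption ₹48,000 → base ₹708,500
  ₹708,500 × 20% = ₹141,700

Regular income tax:
  ₹49,000 × 12% = ₹5,880
  ₹564,000 × 24% = ₹135,360
  ₹3,000 × 36% = ₹1,080
  → ₹142,320

₹142,320 > ₹141,700, so the regular income tax governs.

₹142,320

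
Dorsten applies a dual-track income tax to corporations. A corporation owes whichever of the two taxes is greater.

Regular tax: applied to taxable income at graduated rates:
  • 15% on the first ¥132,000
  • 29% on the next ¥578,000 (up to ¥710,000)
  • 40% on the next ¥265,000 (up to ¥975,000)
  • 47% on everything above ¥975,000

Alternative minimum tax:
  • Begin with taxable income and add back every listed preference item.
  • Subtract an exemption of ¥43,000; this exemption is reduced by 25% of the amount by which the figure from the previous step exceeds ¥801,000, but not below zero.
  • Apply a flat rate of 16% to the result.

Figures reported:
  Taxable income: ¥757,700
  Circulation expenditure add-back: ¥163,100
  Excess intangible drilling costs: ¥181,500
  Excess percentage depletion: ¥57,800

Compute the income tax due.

Alternative minimum tax:
  Adjusted income: ¥757,700 + ¥163,100 + ¥181,500 + ¥57,800 = ¥1,160,100
  Exemption: 25% × (¥1,160,100 − ¥801,000) = ¥89,775 ≥ ¥43,000, so the exemption is fully phased out
  Base: ¥1,160,100 − ¥0 = ¥1,160,100
  ¥1,160,100 × 16% = ¥185,616

Regular tax:
  ¥132,000 × 15% = ¥19,800
  ¥578,000 × 29% = ¥167,620
  ¥47,700 × 40% = ¥19,080
  → ¥206,500

¥206,500 > ¥185,616, so the regular tax governs.

¥206,500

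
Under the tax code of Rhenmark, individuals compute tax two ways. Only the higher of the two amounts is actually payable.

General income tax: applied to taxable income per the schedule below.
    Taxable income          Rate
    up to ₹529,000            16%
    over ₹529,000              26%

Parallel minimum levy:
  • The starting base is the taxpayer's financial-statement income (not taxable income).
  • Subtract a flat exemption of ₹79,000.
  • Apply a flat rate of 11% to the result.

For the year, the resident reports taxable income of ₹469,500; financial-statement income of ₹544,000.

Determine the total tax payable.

₹75,120

Parallel minimum levy:
  Base (financial-statement income): ₹544,000
  Less exemption ₹79,000 → base ₹465,000
  ₹465,000 × 11% = ₹51,150

General income tax:
  ₹469,500 × 16% = ₹75,120

₹75,120 > ₹51,150, so the general income tax governs.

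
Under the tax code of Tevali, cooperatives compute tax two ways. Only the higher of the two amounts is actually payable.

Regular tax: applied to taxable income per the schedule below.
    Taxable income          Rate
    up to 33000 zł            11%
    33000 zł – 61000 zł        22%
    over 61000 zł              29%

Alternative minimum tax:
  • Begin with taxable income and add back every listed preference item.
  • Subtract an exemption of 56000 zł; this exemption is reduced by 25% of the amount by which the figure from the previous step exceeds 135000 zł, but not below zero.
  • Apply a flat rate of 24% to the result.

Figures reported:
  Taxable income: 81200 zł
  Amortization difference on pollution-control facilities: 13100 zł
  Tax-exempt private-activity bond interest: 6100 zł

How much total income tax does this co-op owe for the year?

15648 zł

Regular tax:
  33000 zł × 11% = 3630 zł
  28000 zł × 22% = 6160 zł
  20200 zł × 29% = 5858 zł
  → 15648 zł

Alternative minimum tax:
  Adjusted income: 81200 zł + 13100 zł + 6100 zł = 100400 zł
  Exemption: 100400 zł ≤ 135000 zł, so full 56000 zł applies
  Base: 100400 zł − 56000 zł = 44400 zł
  44400 zł × 24% = 10656 zł

15648 zł > 10656 zł, so the regular tax governs.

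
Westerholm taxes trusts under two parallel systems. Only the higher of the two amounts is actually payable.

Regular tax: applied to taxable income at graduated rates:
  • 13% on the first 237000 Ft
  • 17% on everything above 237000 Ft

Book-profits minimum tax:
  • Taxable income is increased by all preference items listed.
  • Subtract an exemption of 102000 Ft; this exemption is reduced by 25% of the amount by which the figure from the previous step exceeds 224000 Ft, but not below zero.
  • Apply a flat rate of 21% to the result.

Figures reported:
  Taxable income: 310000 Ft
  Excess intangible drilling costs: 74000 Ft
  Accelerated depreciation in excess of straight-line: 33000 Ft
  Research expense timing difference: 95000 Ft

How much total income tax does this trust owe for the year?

101220 Ft

Book-profits minimum tax:
  Adjusted income: 310000 Ft + 74000 Ft + 33000 Ft + 95000 Ft = 512000 Ft
  Exemption: 102000 Ft − 25% × (512000 Ft − 224000 Ft) = 102000 Ft − 72000 Ft = 30000 Ft
  Base: 512000 Ft − 30000 Ft = 482000 Ft
  482000 Ft × 21% = 101220 Ft

Regular tax:
  237000 Ft × 13% = 30810 Ft
  73000 Ft × 17% = 12410 Ft
  → 43220 Ft

101220 Ft > 43220 Ft, so the book-profits minimum tax is the binding amount.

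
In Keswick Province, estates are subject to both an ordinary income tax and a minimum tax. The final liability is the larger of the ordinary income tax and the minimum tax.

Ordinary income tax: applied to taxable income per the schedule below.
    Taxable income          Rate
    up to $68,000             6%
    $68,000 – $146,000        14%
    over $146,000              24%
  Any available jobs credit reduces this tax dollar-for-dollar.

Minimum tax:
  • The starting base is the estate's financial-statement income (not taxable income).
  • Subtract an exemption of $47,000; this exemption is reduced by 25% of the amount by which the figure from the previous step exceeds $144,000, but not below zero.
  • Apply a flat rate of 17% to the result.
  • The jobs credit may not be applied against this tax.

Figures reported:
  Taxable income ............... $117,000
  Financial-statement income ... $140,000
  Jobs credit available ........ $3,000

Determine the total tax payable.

Ordinary income tax:
  $68,000 × 6% = $4,080
  $49,000 × 14% = $6,860
  → $10,940
  Less jobs credit $3,000 → $7,940

Minimum tax:
  Base (financial-statement income): $140,000
  Exemption: $140,000 ≤ $144,000, so full $47,000 applies
  Base: $140,000 − $47,000 = $93,000
  $93,000 × 17% = $15,810

$15,810 > $7,940, so the minimum tax is the binding amount.

$15,810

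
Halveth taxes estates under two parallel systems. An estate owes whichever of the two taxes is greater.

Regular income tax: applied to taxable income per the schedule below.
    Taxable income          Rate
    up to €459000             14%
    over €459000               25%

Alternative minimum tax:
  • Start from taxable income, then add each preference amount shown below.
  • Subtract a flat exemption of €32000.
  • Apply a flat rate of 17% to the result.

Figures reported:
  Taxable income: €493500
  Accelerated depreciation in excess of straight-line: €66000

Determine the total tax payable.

Alternative minimum tax:
  Adjusted income: €493500 + €66000 = €559500
  Less exemption €32000 → base €527500
  €527500 × 17% = €89675

Regular income tax:
  €459000 × 14% = €64260
  €34500 × 25% = €8625
  → €72885

€89675 > €72885, so the alternative minimum tax is the binding amount.

€89675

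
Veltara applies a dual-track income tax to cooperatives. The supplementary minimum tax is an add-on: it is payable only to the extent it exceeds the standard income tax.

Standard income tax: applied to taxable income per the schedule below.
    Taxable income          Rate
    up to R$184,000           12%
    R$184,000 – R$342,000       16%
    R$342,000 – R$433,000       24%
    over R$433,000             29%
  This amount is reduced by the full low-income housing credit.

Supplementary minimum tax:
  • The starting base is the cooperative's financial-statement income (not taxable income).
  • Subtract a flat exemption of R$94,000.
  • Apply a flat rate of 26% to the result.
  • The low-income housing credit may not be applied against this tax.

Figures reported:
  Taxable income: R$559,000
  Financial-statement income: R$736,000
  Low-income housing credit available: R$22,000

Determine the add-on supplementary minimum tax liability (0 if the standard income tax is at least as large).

Standard income tax:
  R$184,000 × 12% = R$22,080
  R$158,000 × 16% = R$25,280
  R$91,000 × 24% = R$21,840
  R$126,000 × 29% = R$36,540
  → R$105,740
  Less low-income housing credit R$22,000 → R$83,740

Supplementary minimum tax:
  Base (financial-statement income): R$736,000
  Less exemption R$94,000 → base R$642,000
  R$642,000 × 26% = R$166,920

Excess of supplementary minimum tax over standard income tax: R$166,920 − R$83,740 = R$83,180.

R$83,180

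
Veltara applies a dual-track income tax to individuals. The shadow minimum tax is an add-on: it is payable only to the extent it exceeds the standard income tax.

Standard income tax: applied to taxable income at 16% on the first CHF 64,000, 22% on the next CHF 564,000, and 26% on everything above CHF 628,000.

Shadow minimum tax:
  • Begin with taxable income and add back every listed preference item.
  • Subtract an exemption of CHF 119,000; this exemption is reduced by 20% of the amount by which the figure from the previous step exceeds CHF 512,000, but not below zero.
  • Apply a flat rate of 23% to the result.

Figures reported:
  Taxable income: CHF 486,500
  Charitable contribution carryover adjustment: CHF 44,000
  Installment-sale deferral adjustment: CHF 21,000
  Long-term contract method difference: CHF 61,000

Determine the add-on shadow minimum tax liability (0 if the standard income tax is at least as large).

Standard income tax:
  CHF 64,000 × 16% = CHF 10,240
  CHF 422,500 × 22% = CHF 92,950
  → CHF 103,190

Shadow minimum tax:
  Adjusted income: CHF 486,500 + CHF 44,000 + CHF 21,000 + CHF 61,000 = CHF 612,500
  Exemption: CHF 119,000 − 20% × (CHF 612,500 − CHF 512,000) = CHF 119,000 − CHF 20,100 = CHF 98,900
  Base: CHF 612,500 − CHF 98,900 = CHF 513,600
  CHF 513,600 × 23% = CHF 118,128

Excess of shadow minimum tax over standard income tax: CHF 118,128 − CHF 103,190 = CHF 14,938.

CHF 14,938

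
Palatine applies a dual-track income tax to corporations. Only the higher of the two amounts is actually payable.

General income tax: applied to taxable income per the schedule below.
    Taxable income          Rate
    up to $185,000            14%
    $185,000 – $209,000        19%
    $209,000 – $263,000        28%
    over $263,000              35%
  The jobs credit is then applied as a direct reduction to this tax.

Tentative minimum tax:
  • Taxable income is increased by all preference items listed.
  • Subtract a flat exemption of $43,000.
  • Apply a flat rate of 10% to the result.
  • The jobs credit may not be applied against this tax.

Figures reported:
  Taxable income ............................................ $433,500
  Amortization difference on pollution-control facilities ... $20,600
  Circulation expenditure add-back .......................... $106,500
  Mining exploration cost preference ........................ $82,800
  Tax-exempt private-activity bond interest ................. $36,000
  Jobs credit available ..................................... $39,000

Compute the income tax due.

$66,255

General income tax:
  $185,000 × 14% = $25,900
  $24,000 × 19% = $4,560
  $54,000 × 28% = $15,120
  $170,500 × 35% = $59,675
  → $105,255
  Less jobs credit $39,000 → $66,255

Tentative minimum tax:
  Adjusted income: $433,500 + $20,600 + $106,500 + $82,800 + $36,000 = $679,400
  Less exemption $43,000 → base $636,400
  $636,400 × 10% = $63,640

$66,255 > $63,640, so the general income tax governs.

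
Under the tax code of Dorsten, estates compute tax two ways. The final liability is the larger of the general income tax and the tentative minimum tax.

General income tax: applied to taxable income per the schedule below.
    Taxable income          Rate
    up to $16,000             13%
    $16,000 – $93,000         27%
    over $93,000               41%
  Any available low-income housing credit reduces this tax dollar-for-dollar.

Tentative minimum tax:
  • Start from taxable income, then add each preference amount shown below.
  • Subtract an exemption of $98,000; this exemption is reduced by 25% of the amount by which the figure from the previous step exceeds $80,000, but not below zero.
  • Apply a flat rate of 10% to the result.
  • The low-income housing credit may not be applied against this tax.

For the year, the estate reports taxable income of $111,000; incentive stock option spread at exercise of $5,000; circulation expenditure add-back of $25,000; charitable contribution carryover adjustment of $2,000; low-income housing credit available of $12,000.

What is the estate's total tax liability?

$18,250

General income tax:
  $16,000 × 13% = $2,080
  $77,000 × 27% = $20,790
  $18,000 × 41% = $7,380
  → $30,250
  Less low-income housing credit $12,000 → $18,250

Tentative minimum tax:
  Adjusted income: $111,000 + $5,000 + $25,000 + $2,000 = $143,000
  Exemption: $98,000 − 25% × ($143,000 − $80,000) = $98,000 − $15,750 = $82,250
  Base: $143,000 − $82,250 = $60,750
  $60,750 × 10% = $6,075

$18,250 > $6,075, so the general income tax governs.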